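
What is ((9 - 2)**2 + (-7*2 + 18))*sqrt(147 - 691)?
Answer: 212*I*sqrt(34) ≈ 1236.2*I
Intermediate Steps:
((9 - 2)**2 + (-7*2 + 18))*sqrt(147 - 691) = (7**2 + (-14 + 18))*sqrt(-544) = (49 + 4)*(4*I*sqrt(34)) = 53*(4*I*sqrt(34)) = 212*I*sqrt(34)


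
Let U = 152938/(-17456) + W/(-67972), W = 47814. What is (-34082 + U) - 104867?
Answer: -20609611363761/148314904 ≈ -1.3896e+5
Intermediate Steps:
U = -1403767865/148314904 (U = 152938/(-17456) + 47814/(-67972) = 152938*(-1/17456) + 47814*(-1/67972) = -76469/8728 - 23907/33986 = -1403767865/148314904 ≈ -9.4648)
(-34082 + U) - 104867 = (-34082 - 1403767865/148314904) - 104867 = -5056272325993/148314904 - 104867 = -20609611363761/148314904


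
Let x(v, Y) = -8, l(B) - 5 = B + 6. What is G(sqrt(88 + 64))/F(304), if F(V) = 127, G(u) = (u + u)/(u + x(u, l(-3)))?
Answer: 38/1397 + 4*sqrt(38)/1397 ≈ 0.044852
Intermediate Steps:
l(B) = 11 + B (l(B) = 5 + (B + 6) = 5 + (6 + B) = 11 + B)
G(u) = 2*u/(-8 + u) (G(u) = (u + u)/(u - 8) = (2*u)/(-8 + u) = 2*u/(-8 + u))
G(sqrt(88 + 64))/F(304) = (2*sqrt(88 + 64)/(-8 + sqrt(88 + 64)))/127 = (2*sqrt(152)/(-8 + sqrt(152)))*(1/127) = (2*(2*sqrt(38))/(-8 + 2*sqrt(38)))*(1/127) = (4*sqrt(38)/(-8 + 2*sqrt(38)))*(1/127) = 4*sqrt(38)/(127*(-8 + 2*sqrt(38)))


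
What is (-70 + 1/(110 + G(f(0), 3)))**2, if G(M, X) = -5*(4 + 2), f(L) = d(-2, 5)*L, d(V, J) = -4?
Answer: 31348801/6400 ≈ 4898.3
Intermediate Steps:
f(L) = -4*L
G(M, X) = -30 (G(M, X) = -5*6 = -30)
(-70 + 1/(110 + G(f(0), 3)))**2 = (-70 + 1/(110 - 30))**2 = (-70 + 1/80)**2 = (-5599/80)**2 = 31348801/6400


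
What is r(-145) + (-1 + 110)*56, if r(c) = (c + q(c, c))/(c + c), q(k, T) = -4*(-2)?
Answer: 1770297/290 ≈ 6104.5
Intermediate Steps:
q(k, T) = 8
r(c) = (8 + c)/(2*c) (r(c) = (c + 8)/(c + c) = (8 + c)/((2*c)) = (8 + c)*(1/(2*c)) = (8 + c)/(2*c))
r(-145) + (-1 + 110)*56 = (½)*(8 - 145)/(-145) + (-1 + 110)*56 = (½)*(-1/145)*(-137) + 109*56 = 137/290 + 6104 = 1770297/290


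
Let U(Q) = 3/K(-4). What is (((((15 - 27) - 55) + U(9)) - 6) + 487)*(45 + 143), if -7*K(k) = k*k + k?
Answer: 77503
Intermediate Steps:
K(k) = -k/7 - k**2/7 (K(k) = -(k*k + k)/7 = -(k**2 + k)/7 = -(k + k**2)/7 = -k/7 - k**2/7)
U(Q) = -7/4 (U(Q) = 3/((-1/7*(-4)*(1 - 4))) = 3/((-1/7*(-4)*(-3))) = 3/(-12/7) = 3*(-7/12) = -7/4)
(((((15 - 27) - 55) + U(9)) - 6) + 487)*(45 + 143) = (((((15 - 27) - 55) - 7/4) - 6) + 487)*(45 + 143) = ((((-12 - 55) - 7/4) - 6) + 487)*188 = (((-67 - 7/4) - 6) + 487)*188 = ((-275/4 - 6) + 487)*188 = (-299/4 + 487)*188 = (1649/4)*188 = 77503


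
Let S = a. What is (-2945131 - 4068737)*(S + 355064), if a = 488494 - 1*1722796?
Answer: 6166859272584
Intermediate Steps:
a = -1234302 (a = 488494 - 1722796 = -1234302)
S = -1234302
(-2945131 - 4068737)*(S + 355064) = (-2945131 - 4068737)*(-1234302 + 355064) = -7013868*(-879238) = 6166859272584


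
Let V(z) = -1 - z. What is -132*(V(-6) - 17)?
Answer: 1584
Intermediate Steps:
-132*(V(-6) - 17) = -132*((-1 - 1*(-6)) - 17) = -132*((-1 + 6) - 17) = -132*(5 - 17) = -132*(-12) = 1584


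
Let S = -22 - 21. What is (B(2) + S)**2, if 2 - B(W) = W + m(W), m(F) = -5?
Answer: 1444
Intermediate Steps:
S = -43
B(W) = 7 - W (B(W) = 2 - (W - 5) = 2 - (-5 + W) = 2 + (5 - W) = 7 - W)
(B(2) + S)**2 = ((7 - 1*2) - 43)**2 = ((7 - 2) - 43)**2 = (5 - 43)**2 = (-38)**2 = 1444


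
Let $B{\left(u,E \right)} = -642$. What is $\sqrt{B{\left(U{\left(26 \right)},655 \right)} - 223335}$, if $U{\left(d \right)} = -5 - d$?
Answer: $i \sqrt{223977} \approx 473.26 i$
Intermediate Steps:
$\sqrt{B{\left(U{\left(26 \right)},655 \right)} - 223335} = \sqrt{-642 - 223335} = \sqrt{-223977} = i \sqrt{223977}$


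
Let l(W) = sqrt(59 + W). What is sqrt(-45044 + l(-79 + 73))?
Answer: sqrt(-45044 + sqrt(53)) ≈ 212.22*I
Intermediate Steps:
sqrt(-45044 + l(-79 + 73)) = sqrt(-45044 + sqrt(59 + (-79 + 73))) = sqrt(-45044 + sqrt(59 - 6)) = sqrt(-45044 + sqrt(53))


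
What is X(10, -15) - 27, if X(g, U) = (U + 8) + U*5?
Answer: -109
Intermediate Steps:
X(g, U) = 8 + 6*U (X(g, U) = (8 + U) + 5*U = 8 + 6*U)
X(10, -15) - 27 = (8 + 6*(-15)) - 27 = (8 - 90) - 27 = -82 - 27 = -109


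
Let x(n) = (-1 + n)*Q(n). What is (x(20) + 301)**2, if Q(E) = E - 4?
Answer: 366025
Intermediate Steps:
Q(E) = -4 + E
x(n) = (-1 + n)*(-4 + n)
(x(20) + 301)**2 = ((-1 + 20)*(-4 + 20) + 301)**2 = (19*16 + 301)**2 = (304 + 301)**2 = 605**2 = 366025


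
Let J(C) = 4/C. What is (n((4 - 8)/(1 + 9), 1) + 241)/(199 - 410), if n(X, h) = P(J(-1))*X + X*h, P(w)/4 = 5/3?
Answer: -3569/3165 ≈ -1.1276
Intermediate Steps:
P(w) = 20/3 (P(w) = 4*(5/3) = 20/3)
n(X, h) = 20*X/3 + X*h
(n((4 - 8)/(1 + 9), 1) + 241)/(199 - 410) = (((4 - 8)/(1 + 9))*(20 + 3*1)/3 + 241)/(199 - 410) = ((-4/10)*(20 + 3)/3 + 241)/(-211) = ((⅓)*(-4*⅒)*23 + 241)*(-1/211) = ((⅓)*(-⅖)*23 + 241)*(-1/211) = (-46/15 + 241)*(-1/211) = (3569/15)*(-1/211) = -3569/3165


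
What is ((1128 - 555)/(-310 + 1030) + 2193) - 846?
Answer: 323471/240 ≈ 1347.8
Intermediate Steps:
((1128 - 555)/(-310 + 1030) + 2193) - 846 = (573/720 + 2193) - 846 = (573*(1/720) + 2193) - 846 = (191/240 + 2193) - 846 = 526511/240 - 846 = 323471/240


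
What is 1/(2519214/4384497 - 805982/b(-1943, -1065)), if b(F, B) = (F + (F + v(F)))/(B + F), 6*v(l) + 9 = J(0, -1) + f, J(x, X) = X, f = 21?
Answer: -34060234195/21259475606806774 ≈ -1.6021e-6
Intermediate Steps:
v(l) = 11/6 (v(l) = -3/2 + (-1 + 21)/6 = -3/2 + (1/6)*20 = -3/2 + 10/3 = 11/6)
b(F, B) = (11/6 + 2*F)/(B + F) (b(F, B) = (F + (F + 11/6))/(B + F) = (F + (11/6 + F))/(B + F) = (11/6 + 2*F)/(B + F))
1/(2519214/4384497 - 805982/b(-1943, -1065)) = 1/(2519214/4384497 - 805982*(-1065 - 1943)/(11/6 + 2*(-1943))) = 1/(2519214*(1/4384497) - 805982*(-3008/(11/6 - 3886))) = 1/(839738/1461499 - 805982/((-1/3008*(-23305/6)))) = 1/(839738/1461499 - 805982/23305/18048) = 1/(839738/1461499 - 805982*18048/23305) = 1/(839738/1461499 - 14546363136/23305) = 1/(-21259475606806774/34060234195) = -34060234195/21259475606806774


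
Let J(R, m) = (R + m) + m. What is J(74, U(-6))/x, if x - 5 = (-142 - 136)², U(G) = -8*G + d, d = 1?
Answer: 172/77289 ≈ 0.0022254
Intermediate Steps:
U(G) = 1 - 8*G (U(G) = -8*G + 1 = 1 - 8*G)
x = 77289 (x = 5 + (-142 - 136)² = 5 + (-278)² = 5 + 77284 = 77289)
J(R, m) = R + 2*m
J(74, U(-6))/x = (74 + 2*(1 - 8*(-6)))/77289 = (74 + 2*(1 + 48))*(1/77289) = (74 + 2*49)*(1/77289) = (74 + 98)*(1/77289) = 172*(1/77289) = 172/77289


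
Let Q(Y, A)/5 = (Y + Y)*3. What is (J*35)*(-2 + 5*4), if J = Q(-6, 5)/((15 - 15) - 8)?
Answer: 14175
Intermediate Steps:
Q(Y, A) = 30*Y (Q(Y, A) = 5*((Y + Y)*3) = 5*((2*Y)*3) = 5*(6*Y) = 30*Y)
J = 45/2 (J = (30*(-6))/((15 - 15) - 8) = -180/(0 - 8) = -180/(-8) = -180*(-⅛) = 45/2 ≈ 22.500)
(J*35)*(-2 + 5*4) = ((45/2)*35)*(-2 + 5*4) = 1575*(-2 + 20)/2 = (1575/2)*18 = 14175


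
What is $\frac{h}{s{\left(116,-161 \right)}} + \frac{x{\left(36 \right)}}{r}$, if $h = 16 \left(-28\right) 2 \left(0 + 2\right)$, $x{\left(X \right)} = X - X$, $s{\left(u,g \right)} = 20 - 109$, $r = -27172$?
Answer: $\frac{1792}{89} \approx 20.135$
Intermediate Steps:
$s{\left(u,g \right)} = -89$
$x{\left(X \right)} = 0$
$h = -1792$ ($h = - 448 \cdot 2 \cdot 2 = \left(-448\right) 4 = -1792$)
$\frac{h}{s{\left(116,-161 \right)}} + \frac{x{\left(36 \right)}}{r} = - \frac{1792}{-89} + \frac{0}{-27172} = \left(-1792\right) \left(- \frac{1}{89}\right) + 0 \left(- \frac{1}{27172}\right) = \frac{1792}{89} + 0 = \frac{1792}{89}$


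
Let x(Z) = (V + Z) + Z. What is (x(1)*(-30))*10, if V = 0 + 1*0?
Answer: -600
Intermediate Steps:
V = 0 (V = 0 + 0 = 0)
x(Z) = 2*Z (x(Z) = (0 + Z) + Z = Z + Z = 2*Z)
(x(1)*(-30))*10 = ((2*1)*(-30))*10 = (2*(-30))*10 = -60*10 = -600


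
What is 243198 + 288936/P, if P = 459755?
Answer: 111811785426/459755 ≈ 2.4320e+5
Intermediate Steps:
243198 + 288936/P = 243198 + 288936/459755 = 111811785426/459755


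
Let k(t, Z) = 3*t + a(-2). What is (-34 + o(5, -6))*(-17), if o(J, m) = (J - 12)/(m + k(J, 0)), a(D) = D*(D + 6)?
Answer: 697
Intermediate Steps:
a(D) = D*(6 + D)
k(t, Z) = -8 + 3*t (k(t, Z) = 3*t - 2*(6 - 2) = 3*t - 2*4 = 3*t - 8 = -8 + 3*t)
o(J, m) = (-12 + J)/(-8 + m + 3*J) (o(J, m) = (J - 12)/(m + (-8 + 3*J)) = (-12 + J)/(-8 + m + 3*J))
(-34 + o(5, -6))*(-17) = (-34 + (-12 + 5)/(-8 - 6 + 3*5))*(-17) = (-34 - 7/(-8 - 6 + 15))*(-17) = (-34 - 7/1)*(-17) = (-34 + 1*(-7))*(-17) = (-34 - 7)*(-17) = -41*(-17) = 697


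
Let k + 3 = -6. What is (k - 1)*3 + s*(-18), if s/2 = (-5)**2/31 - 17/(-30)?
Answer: -12312/155 ≈ -79.432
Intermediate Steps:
k = -9 (k = -3 - 6 = -9)
s = 1277/465 (s = 2*((-5)**2/31 - 17/(-30)) = 2*(25*(1/31) - 17*(-1/30)) = 2*(25/31 + 17/30) = 2*(1277/930) = 1277/465 ≈ 2.7462)
(k - 1)*3 + s*(-18) = (-9 - 1)*3 + (1277/465)*(-18) = -10*3 - 7662/155 = -30 - 7662/155 = -12312/155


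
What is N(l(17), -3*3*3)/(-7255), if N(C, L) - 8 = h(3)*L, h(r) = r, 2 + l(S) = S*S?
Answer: 73/7255 ≈ 0.010062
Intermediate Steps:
l(S) = -2 + S² (l(S) = -2 + S*S = -2 + S²)
N(C, L) = 8 + 3*L
N(l(17), -3*3*3)/(-7255) = (8 + 3*(-3*3*3))/(-7255) = (8 + 3*(-9*3))*(-1/7255) = (8 + 3*(-27))*(-1/7255) = (8 - 81)*(-1/7255) = -73*(-1/7255) = 73/7255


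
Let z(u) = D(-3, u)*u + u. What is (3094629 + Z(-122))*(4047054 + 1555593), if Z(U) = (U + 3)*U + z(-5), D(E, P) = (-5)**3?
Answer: 17422926753249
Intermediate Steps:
D(E, P) = -125
z(u) = -124*u (z(u) = -125*u + u = -124*u)
Z(U) = 620 + U*(3 + U) (Z(U) = (U + 3)*U - 124*(-5) = (3 + U)*U + 620 = U*(3 + U) + 620 = 620 + U*(3 + U))
(3094629 + Z(-122))*(4047054 + 1555593) = (3094629 + (620 + (-122)**2 + 3*(-122)))*(4047054 + 1555593) = (3094629 + (620 + 14884 - 366))*5602647 = (3094629 + 15138)*5602647 = 3109767*5602647 = 17422926753249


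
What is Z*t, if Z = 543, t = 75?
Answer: 40725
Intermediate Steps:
Z*t = 543*75 = 40725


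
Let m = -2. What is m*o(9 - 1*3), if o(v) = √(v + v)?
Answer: -4*√3 ≈ -6.9282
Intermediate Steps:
o(v) = √2*√v (o(v) = √(2*v) = √2*√v)
m*o(9 - 1*3) = -2*√2*√(9 - 1*3) = -2*√2*√(9 - 3) = -2*√2*√6 = -4*√3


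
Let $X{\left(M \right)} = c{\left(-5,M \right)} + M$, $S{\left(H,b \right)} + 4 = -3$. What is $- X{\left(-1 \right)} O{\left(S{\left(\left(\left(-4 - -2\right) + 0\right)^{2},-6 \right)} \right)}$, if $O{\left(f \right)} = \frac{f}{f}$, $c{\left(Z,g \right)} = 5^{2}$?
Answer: $-24$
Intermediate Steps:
$c{\left(Z,g \right)} = 25$
$S{\left(H,b \right)} = -7$ ($S{\left(H,b \right)} = -4 - 3 = -7$)
$O{\left(f \right)} = 1$
$X{\left(M \right)} = 25 + M$
$- X{\left(-1 \right)} O{\left(S{\left(\left(\left(-4 - -2\right) + 0\right)^{2},-6 \right)} \right)} = - (25 - 1) 1 = \left(-1\right) 24 \cdot 1 = \left(-24\right) 1 = -24$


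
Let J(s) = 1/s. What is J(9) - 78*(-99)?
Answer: 69499/9 ≈ 7722.1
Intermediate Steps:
J(s) = 1/s
J(9) - 78*(-99) = 1/9 - 78*(-99) = ⅑ + 7722 = 69499/9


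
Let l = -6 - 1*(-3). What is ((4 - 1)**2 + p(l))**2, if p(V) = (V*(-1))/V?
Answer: 64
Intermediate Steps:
l = -3 (l = -6 + 3 = -3)
p(V) = -1 (p(V) = (-V)/V = -1)
((4 - 1)**2 + p(l))**2 = ((4 - 1)**2 - 1)**2 = (3**2 - 1)**2 = (9 - 1)**2 = 8**2 = 64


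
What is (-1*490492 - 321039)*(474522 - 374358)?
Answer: -81286191084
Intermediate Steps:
(-1*490492 - 321039)*(474522 - 374358) = (-490492 - 321039)*100164 = -811531*100164 = -81286191084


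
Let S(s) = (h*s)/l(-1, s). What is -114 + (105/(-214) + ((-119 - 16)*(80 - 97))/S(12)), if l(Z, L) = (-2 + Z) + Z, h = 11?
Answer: -433221/2354 ≈ -184.04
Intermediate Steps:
l(Z, L) = -2 + 2*Z
S(s) = -11*s/4 (S(s) = (11*s)/(-2 + 2*(-1)) = (11*s)/(-2 - 2) = (11*s)/(-4) = (11*s)*(-¼) = -11*s/4)
-114 + (105/(-214) + ((-119 - 16)*(80 - 97))/S(12)) = -114 + (105/(-214) + ((-119 - 16)*(80 - 97))/((-11/4*12))) = -114 + (105*(-1/214) - 135*(-17)/(-33)) = -114 + (-105/214 + 2295*(-1/33)) = -114 + (-105/214 - 765/11) = -114 - 164865/2354 = -433221/2354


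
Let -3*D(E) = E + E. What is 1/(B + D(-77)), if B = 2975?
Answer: 3/9079 ≈ 0.00033043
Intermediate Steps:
D(E) = -2*E/3 (D(E) = -(E + E)/3 = -2*E/3)
1/(B + D(-77)) = 1/(2975 - ⅔*(-77)) = 1/(2975 + 154/3) = 1/(9079/3) = 3/9079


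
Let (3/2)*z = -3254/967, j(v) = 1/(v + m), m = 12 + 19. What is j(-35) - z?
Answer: 23131/11604 ≈ 1.9934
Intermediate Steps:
m = 31
j(v) = 1/(31 + v) (j(v) = 1/(v + 31) = 1/(31 + v))
z = -6508/2901 (z = 2*(-3254/967)/3 = 2*(-3254*1/967)/3 = (⅔)*(-3254/967) = -6508/2901 ≈ -2.2434)
j(-35) - z = 1/(31 - 35) - 1*(-6508/2901) = 1/(-4) + 6508/2901 = -¼ + 6508/2901 = 23131/11604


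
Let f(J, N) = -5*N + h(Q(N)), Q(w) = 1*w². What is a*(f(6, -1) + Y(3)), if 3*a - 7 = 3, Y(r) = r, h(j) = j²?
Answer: 30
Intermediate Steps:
Q(w) = w²
a = 10/3 (a = 7/3 + (⅓)*3 = 7/3 + 1 = 10/3 ≈ 3.3333)
f(J, N) = N⁴ - 5*N (f(J, N) = -5*N + (N²)² = -5*N + N⁴ = N⁴ - 5*N)
a*(f(6, -1) + Y(3)) = 10*(-(-5 + (-1)³) + 3)/3 = 10*(-(-5 - 1) + 3)/3 = 10*(-1*(-6) + 3)/3 = 10*(6 + 3)/3 = (10/3)*9 = 30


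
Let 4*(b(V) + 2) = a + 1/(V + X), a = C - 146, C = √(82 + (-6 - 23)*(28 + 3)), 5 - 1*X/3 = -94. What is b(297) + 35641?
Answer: 84591541/2376 + I*√817/4 ≈ 35603.0 + 7.1458*I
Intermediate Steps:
X = 297 (X = 15 - 3*(-94) = 15 + 282 = 297)
C = I*√817 (C = √(82 - 29*31) = √(82 - 899) = √(-817) = I*√817 ≈ 28.583*I)
a = -146 + I*√817 (a = I*√817 - 146 = -146 + I*√817 ≈ -146.0 + 28.583*I)
b(V) = -77/2 + 1/(4*(297 + V)) + I*√817/4 (b(V) = -2 + ((-146 + I*√817) + 1/(V + 297))/4 = -2 + ((-146 + I*√817) + 1/(297 + V))/4 = -2 + (-146 + 1/(297 + V) + I*√817)/4 = -2 + (-73/2 + 1/(4*(297 + V)) + I*√817/4) = -77/2 + 1/(4*(297 + V)) + I*√817/4)
b(297) + 35641 = (-45737 - 154*297 + 297*I*√817 + I*297*√817)/(4*(297 + 297)) + 35641 = (¼)*(-45737 - 45738 + 297*I*√817 + 297*I*√817)/594 + 35641 = (¼)*(1/594)*(-91475 + 594*I*√817) + 35641 = (-91475/2376 + I*√817/4) + 35641 = 84591541/2376 + I*√817/4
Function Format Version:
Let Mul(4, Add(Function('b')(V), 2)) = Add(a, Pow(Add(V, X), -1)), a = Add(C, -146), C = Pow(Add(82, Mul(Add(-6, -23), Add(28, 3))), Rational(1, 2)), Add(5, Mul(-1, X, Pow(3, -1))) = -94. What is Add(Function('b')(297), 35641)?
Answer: Add(Rational(84591541, 2376), Mul(Rational(1, 4), I, Pow(817, Rational(1, 2)))) ≈ Add(35603., Mul(7.1458, I))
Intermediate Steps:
X = 297 (X = Add(15, Mul(-3, -94)) = Add(15, 282) = 297)
C = Mul(I, Pow(817, Rational(1, 2))) (C = Pow(Add(82, Mul(-29, 31)), Rational(1, 2)) = Pow(Add(82, -899), Rational(1, 2)) = Pow(-817, Rational(1, 2)) = Mul(I, Pow(817, Rational(1, 2))) ≈ Mul(28.583, I))
a = Add(-146, Mul(I, Pow(817, Rational(1, 2)))) (a = Add(Mul(I, Pow(817, Rational(1, 2))), -146) = Add(-146, Mul(I, Pow(817, Rational(1, 2)))) ≈ Add(-146.00, Mul(28.583, I)))
Function('b')(V) = Add(Rational(-77, 2), Mul(Rational(1, 4), Pow(Add(297, V), -1)), Mul(Rational(1, 4), I, Pow(817, Rational(1, 2)))) (Function('b')(V) = Add(-2, Mul(Rational(1, 4), Add(Add(-146, Mul(I, Pow(817, Rational(1, 2)))), Pow(Add(V, 297), -1)))) = Add(-2, Mul(Rational(1, 4), Add(Add(-146, Mul(I, Pow(817, Rational(1, 2)))), Pow(Add(297, V), -1)))) = Add(-2, Mul(Rational(1, 4), Add(-146, Pow(Add(297, V), -1), Mul(I, Pow(817, Rational(1, 2)))))) = Add(-2, Add(Rational(-73, 2), Mul(Rational(1, 4), Pow(Add(297, V), -1)), Mul(Rational(1, 4), I, Pow(817, Rational(1, 2))))) = Add(Rational(-77, 2), Mul(Rational(1, 4), Pow(Add(297, V), -1)), Mul(Rational(1, 4), I, Pow(817, Rational(1, 2)))))
Add(Function('b')(297), 35641) = Add(Mul(Rational(1, 4), Pow(Add(297, 297), -1), Add(-45737, Mul(-154, 297), Mul(297, I, Pow(817, Rational(1, 2))), Mul(I, 297, Pow(817, Rational(1, 2))))), 35641) = Add(Mul(Rational(1, 4), Pow(594, -1), Add(-45737, -45738, Mul(297, I, Pow(817, Rational(1, 2))), Mul(297, I, Pow(817, Rational(1, 2))))), 35641) = Add(Mul(Rational(1, 4), Rational(1, 594), Add(-91475, Mul(594, I, Pow(817, Rational(1, 2))))), 35641) = Add(Add(Rational(-91475, 2376), Mul(Rational(1, 4), I, Pow(817, Rational(1, 2)))), 35641) = Add(Rational(84591541, 2376), Mul(Rational(1, 4), I, Pow(817, Rational(1, 2))))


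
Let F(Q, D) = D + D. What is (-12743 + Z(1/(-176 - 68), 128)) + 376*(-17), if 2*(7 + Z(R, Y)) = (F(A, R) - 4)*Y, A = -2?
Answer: -1183310/61 ≈ -19399.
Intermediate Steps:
F(Q, D) = 2*D
Z(R, Y) = -7 + Y*(-4 + 2*R)/2 (Z(R, Y) = -7 + ((2*R - 4)*Y)/2 = -7 + ((-4 + 2*R)*Y)/2 = -7 + (Y*(-4 + 2*R))/2 = -7 + Y*(-4 + 2*R)/2)
(-12743 + Z(1/(-176 - 68), 128)) + 376*(-17) = (-12743 + (-7 - 2*128 + 128/(-176 - 68))) + 376*(-17) = (-12743 + (-7 - 256 + 128/(-244))) - 6392 = (-12743 + (-7 - 256 - 1/244*128)) - 6392 = (-12743 + (-7 - 256 - 32/61)) - 6392 = (-12743 - 16075/61) - 6392 = -793398/61 - 6392 = -1183310/61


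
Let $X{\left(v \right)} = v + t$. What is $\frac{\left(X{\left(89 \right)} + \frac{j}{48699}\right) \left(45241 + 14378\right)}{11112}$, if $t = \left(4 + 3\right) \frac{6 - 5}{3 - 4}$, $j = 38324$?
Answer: $\frac{5722915819}{12884364} \approx 444.18$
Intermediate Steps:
$t = -7$ ($t = 7 \cdot 1 \frac{1}{-1} = 7 \cdot 1 \left(-1\right) = 7 \left(-1\right) = -7$)
$X{\left(v \right)} = -7 + v$ ($X{\left(v \right)} = v - 7 = -7 + v$)
$\frac{\left(X{\left(89 \right)} + \frac{j}{48699}\right) \left(45241 + 14378\right)}{11112} = \frac{\left(\left(-7 + 89\right) + \frac{38324}{48699}\right) \left(45241 + 14378\right)}{11112} = \left(82 + 38324 \cdot \frac{1}{48699}\right) 59619 \cdot \frac{1}{11112} = \left(82 + \frac{38324}{48699}\right) 59619 \cdot \frac{1}{11112} = \frac{4031642}{48699} \cdot 59619 \cdot \frac{1}{11112} = \frac{11445831638}{2319} \cdot \frac{1}{11112} = \frac{5722915819}{12884364}$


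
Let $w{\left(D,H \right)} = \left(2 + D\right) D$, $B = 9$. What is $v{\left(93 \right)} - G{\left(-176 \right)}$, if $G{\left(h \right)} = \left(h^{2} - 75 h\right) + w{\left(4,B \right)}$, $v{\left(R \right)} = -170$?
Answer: $-44370$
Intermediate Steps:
$w{\left(D,H \right)} = D \left(2 + D\right)$
$G{\left(h \right)} = 24 + h^{2} - 75 h$ ($G{\left(h \right)} = \left(h^{2} - 75 h\right) + 4 \left(2 + 4\right) = \left(h^{2} - 75 h\right) + 4 \cdot 6 = \left(h^{2} - 75 h\right) + 24 = 24 + h^{2} - 75 h$)
$v{\left(93 \right)} - G{\left(-176 \right)} = -170 - \left(24 + \left(-176\right)^{2} - -13200\right) = -170 - \left(24 + 30976 + 13200\right) = -170 - 44200 = -44370$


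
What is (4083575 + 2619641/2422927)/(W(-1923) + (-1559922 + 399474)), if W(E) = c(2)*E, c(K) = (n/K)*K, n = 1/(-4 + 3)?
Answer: -9894206743666/2807021502675 ≈ -3.5248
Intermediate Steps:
n = -1 (n = 1/(-1) = -1)
c(K) = -1 (c(K) = (-1/K)*K = -1)
W(E) = -E
(4083575 + 2619641/2422927)/(W(-1923) + (-1559922 + 399474)) = (4083575 + 2619641/2422927)/(-1*(-1923) + (-1559922 + 399474)) = (4083575 + 2619641*(1/2422927))/(1923 - 1160448) = (4083575 + 2619641/2422927)/(-1158525) = (9894206743666/2422927)*(-1/1158525) = -9894206743666/2807021502675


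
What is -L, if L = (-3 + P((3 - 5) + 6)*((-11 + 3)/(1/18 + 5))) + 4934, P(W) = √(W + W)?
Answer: -4931 + 288*√2/91 ≈ -4926.5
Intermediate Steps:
P(W) = √2*√W (P(W) = √(2*W) = √2*√W)
L = 4931 - 288*√2/91 (L = (-3 + (√2*√((3 - 5) + 6))*((-11 + 3)/(1/18 + 5))) + 4934 = (-3 + (√2*√(-2 + 6))*(-8/(1/18 + 5))) + 4934 = (-3 + (√2*√4)*(-8/91/18)) + 4934 = (-3 + (√2*2)*(-8*18/91)) + 4934 = (-3 + (2*√2)*(-144/91)) + 4934 = (-3 - 288*√2/91) + 4934 = 4931 - 288*√2/91 ≈ 4926.5)
-L = -(4931 - 288*√2/91) = -4931 + 288*√2/91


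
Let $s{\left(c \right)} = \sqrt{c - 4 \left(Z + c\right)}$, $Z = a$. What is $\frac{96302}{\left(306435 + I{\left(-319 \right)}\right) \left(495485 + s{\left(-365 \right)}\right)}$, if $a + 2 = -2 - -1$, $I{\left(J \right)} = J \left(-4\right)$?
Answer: $\frac{581904835}{921276917711389} - \frac{144453 \sqrt{123}}{37772353626166949} \approx 6.3159 \cdot 10^{-7}$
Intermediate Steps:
$I{\left(J \right)} = - 4 J$
$a = -3$ ($a = -2 - 1 = -3$)
$Z = -3$
$s{\left(c \right)} = \sqrt{12 - 3 c}$ ($s{\left(c \right)} = \sqrt{c - 4 \left(-3 + c\right)} = \sqrt{c - \left(-12 + 4 c\right)} = \sqrt{12 - 3 c}$)
$\frac{96302}{\left(306435 + I{\left(-319 \right)}\right) \left(495485 + s{\left(-365 \right)}\right)} = \frac{96302}{\left(306435 - -1276\right) \left(495485 + \sqrt{12 - -1095}\right)} = \frac{96302}{\left(306435 + 1276\right) \left(495485 + \sqrt{12 + 1095}\right)} = \frac{96302}{307711 \left(495485 + \sqrt{1107}\right)} = \frac{96302}{307711 \left(495485 + 3 \sqrt{123}\right)} = \frac{96302}{152466184835 + 923133 \sqrt{123}}$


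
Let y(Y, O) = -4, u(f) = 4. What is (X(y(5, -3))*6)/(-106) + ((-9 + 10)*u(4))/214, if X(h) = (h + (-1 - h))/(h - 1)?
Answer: 209/28355 ≈ 0.0073708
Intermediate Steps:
X(h) = -1/(-1 + h)
(X(y(5, -3))*6)/(-106) + ((-9 + 10)*u(4))/214 = (-1/(-1 - 4)*6)/(-106) + ((-9 + 10)*4)/214 = (-1/(-5)*6)*(-1/106) + (1*4)*(1/214) = (-1*(-⅕)*6)*(-1/106) + 4*(1/214) = ((⅕)*6)*(-1/106) + 2/107 = (6/5)*(-1/106) + 2/107 = -3/265 + 2/107 = 209/28355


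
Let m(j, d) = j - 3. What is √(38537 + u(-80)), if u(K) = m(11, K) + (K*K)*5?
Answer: √70545 ≈ 265.60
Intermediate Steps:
m(j, d) = -3 + j
u(K) = 8 + 5*K² (u(K) = (-3 + 11) + (K*K)*5 = 8 + K²*5 = 8 + 5*K²)
√(38537 + u(-80)) = √(38537 + (8 + 5*(-80)²)) = √(38537 + (8 + 5*6400)) = √(38537 + (8 + 32000)) = √(38537 + 32008) = √70545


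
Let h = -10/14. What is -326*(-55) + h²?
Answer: 878595/49 ≈ 17931.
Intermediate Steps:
h = -5/7 (h = -10*1/14 = -5/7 ≈ -0.71429)
-326*(-55) + h² = -326*(-55) + (-5/7)² = 17930 + 25/49 = 878595/49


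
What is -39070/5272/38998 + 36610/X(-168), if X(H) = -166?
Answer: -1881732337445/8532294424 ≈ -220.54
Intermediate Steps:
-39070/5272/38998 + 36610/X(-168) = -39070/5272/38998 + 36610/(-166) = -39070*1/5272*(1/38998) + 36610*(-1/166) = -19535/2636*1/38998 - 18305/83 = -19535/102798728 - 18305/83 = -1881732337445/8532294424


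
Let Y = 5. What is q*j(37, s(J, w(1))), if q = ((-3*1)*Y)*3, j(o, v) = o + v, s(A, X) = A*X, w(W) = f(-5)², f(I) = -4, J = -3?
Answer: 495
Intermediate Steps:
w(W) = 16 (w(W) = (-4)² = 16)
q = -45 (q = (-3*1*5)*3 = -3*5*3 = -15*3 = -45)
q*j(37, s(J, w(1))) = -45*(37 - 3*16) = -45*(37 - 48) = -45*(-11) = 495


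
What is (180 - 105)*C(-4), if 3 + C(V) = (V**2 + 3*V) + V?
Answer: -225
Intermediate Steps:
C(V) = -3 + V**2 + 4*V (C(V) = -3 + ((V**2 + 3*V) + V) = -3 + (V**2 + 4*V) = -3 + V**2 + 4*V)
(180 - 105)*C(-4) = (180 - 105)*(-3 + (-4)**2 + 4*(-4)) = 75*(-3 + 16 - 16) = 75*(-3) = -225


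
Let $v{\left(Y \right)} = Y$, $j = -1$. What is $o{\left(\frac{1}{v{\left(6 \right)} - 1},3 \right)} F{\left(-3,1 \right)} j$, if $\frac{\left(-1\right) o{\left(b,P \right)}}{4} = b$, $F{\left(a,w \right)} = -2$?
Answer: $- \frac{8}{5} \approx -1.6$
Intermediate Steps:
$o{\left(b,P \right)} = - 4 b$
$o{\left(\frac{1}{v{\left(6 \right)} - 1},3 \right)} F{\left(-3,1 \right)} j = - \frac{4}{6 - 1} \left(-2\right) \left(-1\right) = - \frac{4}{5} \left(-2\right) \left(-1\right) = \left(-4\right) \frac{1}{5} \left(-2\right) \left(-1\right) = \left(- \frac{4}{5}\right) \left(-2\right) \left(-1\right) = \frac{8}{5} \left(-1\right) = - \frac{8}{5}$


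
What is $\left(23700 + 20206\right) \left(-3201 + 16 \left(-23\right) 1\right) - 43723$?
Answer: $-156744237$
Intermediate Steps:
$\left(23700 + 20206\right) \left(-3201 + 16 \left(-23\right) 1\right) - 43723 = 43906 \left(-3201 - 368\right) - 43723 = 43906 \left(-3569\right) - 43723 = -156700514 - 43723 = -156744237$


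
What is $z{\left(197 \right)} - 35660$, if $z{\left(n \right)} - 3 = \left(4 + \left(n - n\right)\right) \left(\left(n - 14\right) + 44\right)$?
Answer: $-34749$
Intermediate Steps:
$z{\left(n \right)} = 123 + 4 n$ ($z{\left(n \right)} = 3 + \left(4 + \left(n - n\right)\right) \left(\left(n - 14\right) + 44\right) = 3 + \left(4 + 0\right) \left(\left(n - 14\right) + 44\right) = 3 + 4 \left(\left(-14 + n\right) + 44\right) = 3 + 4 \left(30 + n\right) = 3 + \left(120 + 4 n\right) = 123 + 4 n$)
$z{\left(197 \right)} - 35660 = \left(123 + 4 \cdot 197\right) - 35660 = \left(123 + 788\right) - 35660 = 911 - 35660 = -34749$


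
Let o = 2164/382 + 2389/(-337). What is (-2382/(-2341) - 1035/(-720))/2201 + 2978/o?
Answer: -15802622615696381/7556922732240 ≈ -2091.1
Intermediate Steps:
o = -91665/64367 (o = 2164*(1/382) + 2389*(-1/337) = 1082/191 - 2389/337 = -91665/64367 ≈ -1.4241)
(-2382/(-2341) - 1035/(-720))/2201 + 2978/o = (-2382/(-2341) - 1035/(-720))/2201 + 2978/(-91665/64367) = (-2382*(-1/2341) - 1035*(-1/720))*(1/2201) + 2978*(-64367/91665) = (2382/2341 + 23/16)*(1/2201) - 191684926/91665 = (91955/37456)*(1/2201) - 191684926/91665 = 91955/82440656 - 191684926/91665 = -15802622615696381/7556922732240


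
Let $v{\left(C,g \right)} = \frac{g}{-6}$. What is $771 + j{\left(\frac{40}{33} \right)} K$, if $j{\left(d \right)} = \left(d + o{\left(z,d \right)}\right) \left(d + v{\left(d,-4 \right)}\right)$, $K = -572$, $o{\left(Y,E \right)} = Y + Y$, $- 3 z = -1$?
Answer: $- \frac{123559}{99} \approx -1248.1$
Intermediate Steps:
$z = \frac{1}{3}$ ($z = \left(- \frac{1}{3}\right) \left(-1\right) = \frac{1}{3} \approx 0.33333$)
$o{\left(Y,E \right)} = 2 Y$
$v{\left(C,g \right)} = - \frac{g}{6}$ ($v{\left(C,g \right)} = g \left(- \frac{1}{6}\right) = - \frac{g}{6}$)
$j{\left(d \right)} = \left(\frac{2}{3} + d\right)^{2}$ ($j{\left(d \right)} = \left(d + 2 \cdot \frac{1}{3}\right) \left(d - - \frac{2}{3}\right) = \left(d + \frac{2}{3}\right) \left(d + \frac{2}{3}\right) = \left(\frac{2}{3} + d\right) \left(\frac{2}{3} + d\right) = \left(\frac{2}{3} + d\right)^{2}$)
$771 + j{\left(\frac{40}{33} \right)} K = 771 + \left(\frac{4}{9} + \left(\frac{40}{33}\right)^{2} + \frac{4 \cdot \frac{40}{33}}{3}\right) \left(-572\right) = 771 + \left(\frac{4}{9} + \left(40 \cdot \frac{1}{33}\right)^{2} + \frac{4 \cdot 40 \cdot \frac{1}{33}}{3}\right) \left(-572\right) = 771 + \left(\frac{4}{9} + \left(\frac{40}{33}\right)^{2} + \frac{4}{3} \cdot \frac{40}{33}\right) \left(-572\right) = 771 + \left(\frac{4}{9} + \frac{1600}{1089} + \frac{160}{99}\right) \left(-572\right) = 771 + \frac{3844}{1089} \left(-572\right) = 771 - \frac{199888}{99} = - \frac{123559}{99}$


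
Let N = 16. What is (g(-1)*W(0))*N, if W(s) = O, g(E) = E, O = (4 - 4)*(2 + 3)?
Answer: 0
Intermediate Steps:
O = 0 (O = 0*5 = 0)
W(s) = 0
(g(-1)*W(0))*N = -1*0*16 = 0*16 = 0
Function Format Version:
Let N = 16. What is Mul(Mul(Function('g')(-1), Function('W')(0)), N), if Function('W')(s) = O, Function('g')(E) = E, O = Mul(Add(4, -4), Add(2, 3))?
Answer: 0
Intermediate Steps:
O = 0 (O = Mul(0, 5) = 0)
Function('W')(s) = 0
Mul(Mul(Function('g')(-1), Function('W')(0)), N) = Mul(Mul(-1, 0), 16) = Mul(0, 16) = 0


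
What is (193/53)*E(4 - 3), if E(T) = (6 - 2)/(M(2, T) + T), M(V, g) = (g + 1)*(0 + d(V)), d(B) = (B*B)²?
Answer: 772/1749 ≈ 0.44140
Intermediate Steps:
d(B) = B⁴ (d(B) = (B²)² = B⁴)
M(V, g) = V⁴*(1 + g) (M(V, g) = (g + 1)*(0 + V⁴) = (1 + g)*V⁴ = V⁴*(1 + g))
E(T) = 4/(16 + 17*T) (E(T) = (6 - 2)/(2⁴*(1 + T) + T) = 4/(16*(1 + T) + T) = 4/((16 + 16*T) + T) = 4/(16 + 17*T))
(193/53)*E(4 - 3) = (193/53)*(4/(16 + 17*(4 - 3))) = (193*(1/53))*(4/(16 + 17*1)) = 193*(4/(16 + 17))/53 = 193*(4/33)/53 = 193*(4*(1/33))/53 = (193/53)*(4/33) = 772/1749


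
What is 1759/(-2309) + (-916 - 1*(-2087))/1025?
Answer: 900864/2366725 ≈ 0.38064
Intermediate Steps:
1759/(-2309) + (-916 - 1*(-2087))/1025 = 1759*(-1/2309) + (-916 + 2087)*(1/1025) = -1759/2309 + 1171*(1/1025) = -1759/2309 + 1171/1025 = 900864/2366725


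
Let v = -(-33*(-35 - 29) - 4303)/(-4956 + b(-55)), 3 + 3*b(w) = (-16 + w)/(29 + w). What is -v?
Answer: 24414/55225 ≈ 0.44208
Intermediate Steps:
b(w) = -1 + (-16 + w)/(3*(29 + w)) (b(w) = -1 + ((-16 + w)/(29 + w))/3 = -1 + (-16 + w)/(3*(29 + w)))
v = -24414/55225 (v = -(-33*(-35 - 29) - 4303)/(-4956 + (-103 - 2*(-55))/(3*(29 - 55))) = -(-33*(-64) - 4303)/(-4956 + (⅓)*(-103 + 110)/(-26)) = -(2112 - 4303)/(-4956 + (⅓)*(-1/26)*7) = -(-2191)/(-4956 - 7/78) = -(-2191)/(-386575/78) = -(-2191)*(-78)/386575 = -1*24414/55225 = -24414/55225 ≈ -0.44208)
-v = -1*(-24414/55225) = 24414/55225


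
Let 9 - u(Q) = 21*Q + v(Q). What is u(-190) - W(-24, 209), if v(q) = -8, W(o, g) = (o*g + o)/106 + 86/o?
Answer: 2580971/636 ≈ 4058.1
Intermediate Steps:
W(o, g) = 86/o + o/106 + g*o/106 (W(o, g) = (g*o + o)*(1/106) + 86/o = (o + g*o)*(1/106) + 86/o = (o/106 + g*o/106) + 86/o = 86/o + o/106 + g*o/106)
u(Q) = 17 - 21*Q (u(Q) = 9 - (21*Q - 8) = 9 - (-8 + 21*Q) = 9 + (8 - 21*Q) = 17 - 21*Q)
u(-190) - W(-24, 209) = (17 - 21*(-190)) - (9116 + (-24)²*(1 + 209))/(106*(-24)) = (17 + 3990) - (-1)*(9116 + 576*210)/(106*24) = 4007 - (-1)*(9116 + 120960)/(106*24) = 4007 - (-1)*130076/(106*24) = 4007 - 1*(-32519/636) = 4007 + 32519/636 = 2580971/636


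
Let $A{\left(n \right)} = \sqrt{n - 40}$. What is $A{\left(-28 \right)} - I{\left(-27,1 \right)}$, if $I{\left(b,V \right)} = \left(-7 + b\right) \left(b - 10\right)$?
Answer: $-1258 + 2 i \sqrt{17} \approx -1258.0 + 8.2462 i$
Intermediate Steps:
$I{\left(b,V \right)} = \left(-10 + b\right) \left(-7 + b\right)$ ($I{\left(b,V \right)} = \left(-7 + b\right) \left(-10 + b\right) = \left(-10 + b\right) \left(-7 + b\right)$)
$A{\left(n \right)} = \sqrt{-40 + n}$
$A{\left(-28 \right)} - I{\left(-27,1 \right)} = \sqrt{-40 - 28} - \left(70 + \left(-27\right)^{2} - -459\right) = \sqrt{-68} - \left(70 + 729 + 459\right) = 2 i \sqrt{17} - 1258 = -1258 + 2 i \sqrt{17}$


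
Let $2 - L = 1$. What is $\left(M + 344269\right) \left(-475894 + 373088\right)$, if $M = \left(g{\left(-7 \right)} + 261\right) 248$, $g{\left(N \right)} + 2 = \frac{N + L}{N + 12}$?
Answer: $- \frac{209828793702}{5} \approx -4.1966 \cdot 10^{10}$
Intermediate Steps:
$L = 1$ ($L = 2 - 1 = 1$)
$g{\left(N \right)} = -2 + \frac{1 + N}{12 + N}$ ($g{\left(N \right)} = -2 + \frac{N + 1}{N + 12} = -2 + \frac{1 + N}{12 + N}$)
$M = \frac{319672}{5}$ ($M = \left(\frac{-23 - -7}{12 - 7} + 261\right) 248 = \left(\frac{-23 + 7}{5} + 261\right) 248 = \left(\frac{1}{5} \left(-16\right) + 261\right) 248 = \left(- \frac{16}{5} + 261\right) 248 = \frac{1289}{5} \cdot 248 = \frac{319672}{5} \approx 63934.0$)
$\left(M + 344269\right) \left(-475894 + 373088\right) = \left(\frac{319672}{5} + 344269\right) \left(-475894 + 373088\right) = \frac{2041017}{5} \left(-102806\right) = - \frac{209828793702}{5}$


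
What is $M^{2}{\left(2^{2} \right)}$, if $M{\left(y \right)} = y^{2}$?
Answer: $256$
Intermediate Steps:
$M^{2}{\left(2^{2} \right)} = \left(\left(2^{2}\right)^{2}\right)^{2} = \left(4^{2}\right)^{2} = 16^{2} = 256$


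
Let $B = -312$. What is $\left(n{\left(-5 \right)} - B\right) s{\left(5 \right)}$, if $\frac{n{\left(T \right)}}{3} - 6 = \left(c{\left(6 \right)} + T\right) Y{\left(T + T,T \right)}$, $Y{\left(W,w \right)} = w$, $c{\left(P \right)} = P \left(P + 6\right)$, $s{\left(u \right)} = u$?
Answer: $-3375$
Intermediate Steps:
$c{\left(P \right)} = P \left(6 + P\right)$
$n{\left(T \right)} = 18 + 3 T \left(72 + T\right)$ ($n{\left(T \right)} = 18 + 3 \left(6 \left(6 + 6\right) + T\right) T = 18 + 3 \left(6 \cdot 12 + T\right) T = 18 + 3 \left(72 + T\right) T = 18 + 3 T \left(72 + T\right)$)
$\left(n{\left(-5 \right)} - B\right) s{\left(5 \right)} = \left(\left(18 + 3 \left(-5\right)^{2} + 216 \left(-5\right)\right) - -312\right) 5 = \left(\left(18 + 3 \cdot 25 - 1080\right) + 312\right) 5 = \left(\left(18 + 75 - 1080\right) + 312\right) 5 = \left(-987 + 312\right) 5 = \left(-675\right) 5 = -3375$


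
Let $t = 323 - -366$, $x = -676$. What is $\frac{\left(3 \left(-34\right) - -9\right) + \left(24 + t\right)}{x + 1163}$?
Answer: $\frac{620}{487} \approx 1.2731$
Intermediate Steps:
$t = 689$ ($t = 323 + 366 = 689$)
$\frac{\left(3 \left(-34\right) - -9\right) + \left(24 + t\right)}{x + 1163} = \frac{\left(3 \left(-34\right) - -9\right) + \left(24 + 689\right)}{-676 + 1163} = \frac{\left(-102 + 9\right) + 713}{487} = \frac{-93 + 713}{487} = \frac{1}{487} \cdot 620 = \frac{620}{487}$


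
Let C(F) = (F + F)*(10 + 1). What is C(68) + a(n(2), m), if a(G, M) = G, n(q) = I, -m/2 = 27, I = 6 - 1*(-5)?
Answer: 1507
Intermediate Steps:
I = 11 (I = 6 + 5 = 11)
m = -54 (m = -2*27 = -54)
n(q) = 11
C(F) = 22*F (C(F) = (2*F)*11 = 22*F)
C(68) + a(n(2), m) = 22*68 + 11 = 1496 + 11 = 1507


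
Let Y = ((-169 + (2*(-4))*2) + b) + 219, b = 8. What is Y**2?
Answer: 1764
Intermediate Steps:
Y = 42 (Y = ((-169 + (2*(-4))*2) + 8) + 219 = ((-169 - 8*2) + 8) + 219 = ((-169 - 16) + 8) + 219 = (-185 + 8) + 219 = -177 + 219 = 42)
Y**2 = 42**2 = 1764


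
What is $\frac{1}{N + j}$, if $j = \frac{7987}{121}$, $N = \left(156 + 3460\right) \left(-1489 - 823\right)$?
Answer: $- \frac{121}{1011575245} \approx -1.1962 \cdot 10^{-7}$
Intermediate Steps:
$N = -8360192$ ($N = 3616 \left(-2312\right) = -8360192$)
$j = \frac{7987}{121}$ ($j = 7987 \cdot \frac{1}{121} = \frac{7987}{121} \approx 66.008$)
$\frac{1}{N + j} = \frac{1}{-8360192 + \frac{7987}{121}} = \frac{1}{- \frac{1011575245}{121}} = - \frac{121}{1011575245}$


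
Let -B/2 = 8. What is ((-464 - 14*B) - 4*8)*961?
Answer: -261392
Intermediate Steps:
B = -16 (B = -2*8 = -16)
((-464 - 14*B) - 4*8)*961 = ((-464 - 14*(-16)) - 4*8)*961 = ((-464 - 1*(-224)) - 32)*961 = ((-464 + 224) - 32)*961 = (-240 - 32)*961 = -272*961 = -261392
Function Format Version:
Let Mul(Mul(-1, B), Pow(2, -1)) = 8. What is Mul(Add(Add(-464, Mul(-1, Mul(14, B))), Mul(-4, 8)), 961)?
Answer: -261392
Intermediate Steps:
B = -16 (B = Mul(-2, 8) = -16)
Mul(Add(Add(-464, Mul(-1, Mul(14, B))), Mul(-4, 8)), 961) = Mul(Add(Add(-464, Mul(-1, Mul(14, -16))), Mul(-4, 8)), 961) = Mul(Add(Add(-464, Mul(-1, -224)), -32), 961) = Mul(Add(Add(-464, 224), -32), 961) = Mul(Add(-240, -32), 961) = Mul(-272, 961) = -261392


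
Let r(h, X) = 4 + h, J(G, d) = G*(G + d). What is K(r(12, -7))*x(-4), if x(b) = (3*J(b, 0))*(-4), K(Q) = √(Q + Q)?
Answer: -768*√2 ≈ -1086.1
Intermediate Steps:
K(Q) = √2*√Q (K(Q) = √(2*Q) = √2*√Q)
x(b) = -12*b² (x(b) = (3*(b*(b + 0)))*(-4) = (3*(b*b))*(-4) = (3*b²)*(-4) = -12*b²)
K(r(12, -7))*x(-4) = (√2*√(4 + 12))*(-12*(-4)²) = (√2*√16)*(-12*16) = (√2*4)*(-192) = (4*√2)*(-192) = -768*√2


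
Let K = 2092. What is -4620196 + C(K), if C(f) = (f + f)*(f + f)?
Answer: 12885660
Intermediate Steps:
C(f) = 4*f**2 (C(f) = (2*f)*(2*f) = 4*f**2)
-4620196 + C(K) = -4620196 + 4*2092**2 = -4620196 + 4*4376464 = -4620196 + 17505856 = 12885660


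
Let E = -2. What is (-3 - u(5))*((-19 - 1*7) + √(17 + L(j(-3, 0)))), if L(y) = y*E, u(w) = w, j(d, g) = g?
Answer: 208 - 8*√17 ≈ 175.02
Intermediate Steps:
L(y) = -2*y (L(y) = y*(-2) = -2*y)
(-3 - u(5))*((-19 - 1*7) + √(17 + L(j(-3, 0)))) = (-3 - 1*5)*((-19 - 1*7) + √(17 - 2*0)) = (-3 - 5)*((-19 - 7) + √(17 + 0)) = -8*(-26 + √17) = 208 - 8*√17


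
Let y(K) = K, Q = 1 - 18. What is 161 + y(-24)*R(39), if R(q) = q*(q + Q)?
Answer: -20431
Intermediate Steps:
Q = -17
R(q) = q*(-17 + q) (R(q) = q*(q - 17) = q*(-17 + q))
161 + y(-24)*R(39) = 161 - 936*(-17 + 39) = 161 - 936*22 = 161 - 24*858 = 161 - 20592 = -20431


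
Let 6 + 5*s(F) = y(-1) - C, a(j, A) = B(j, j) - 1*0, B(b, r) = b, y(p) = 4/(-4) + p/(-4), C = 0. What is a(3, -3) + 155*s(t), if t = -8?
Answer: -825/4 ≈ -206.25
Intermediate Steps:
y(p) = -1 - p/4 (y(p) = 4*(-¼) + p*(-¼) = -1 - p/4)
a(j, A) = j (a(j, A) = j - 1*0 = j + 0 = j)
s(F) = -27/20 (s(F) = -6/5 + ((-1 - ¼*(-1)) - 1*0)/5 = -6/5 + ((-1 + ¼) + 0)/5 = -6/5 + (-¾ + 0)/5 = -6/5 + (⅕)*(-¾) = -6/5 - 3/20 = -27/20)
a(3, -3) + 155*s(t) = 3 + 155*(-27/20) = 3 - 837/4 = -825/4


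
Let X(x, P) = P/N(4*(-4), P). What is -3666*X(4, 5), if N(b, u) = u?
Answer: -3666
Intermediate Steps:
X(x, P) = 1 (X(x, P) = P/P = 1)
-3666*X(4, 5) = -3666*1 = -3666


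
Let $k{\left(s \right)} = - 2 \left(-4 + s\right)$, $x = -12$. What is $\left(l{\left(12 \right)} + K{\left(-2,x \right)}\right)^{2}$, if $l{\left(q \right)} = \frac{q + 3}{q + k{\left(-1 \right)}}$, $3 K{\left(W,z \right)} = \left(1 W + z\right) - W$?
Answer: $\frac{5329}{484} \approx 11.01$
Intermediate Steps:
$k{\left(s \right)} = 8 - 2 s$
$K{\left(W,z \right)} = \frac{z}{3}$ ($K{\left(W,z \right)} = \frac{\left(1 W + z\right) - W}{3} = \frac{\left(W + z\right) - W}{3} = \frac{z}{3}$)
$l{\left(q \right)} = \frac{3 + q}{10 + q}$ ($l{\left(q \right)} = \frac{q + 3}{q + \left(8 - -2\right)} = \frac{3 + q}{q + \left(8 + 2\right)} = \frac{3 + q}{q + 10} = \frac{3 + q}{10 + q}$)
$\left(l{\left(12 \right)} + K{\left(-2,x \right)}\right)^{2} = \left(\frac{3 + 12}{10 + 12} + \frac{1}{3} \left(-12\right)\right)^{2} = \left(\frac{1}{22} \cdot 15 - 4\right)^{2} = \left(\frac{15}{22} - 4\right)^{2} = \left(- \frac{73}{22}\right)^{2} = \frac{5329}{484}$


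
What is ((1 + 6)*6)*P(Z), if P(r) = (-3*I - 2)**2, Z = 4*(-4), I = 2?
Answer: 2688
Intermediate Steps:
Z = -16
P(r) = 64 (P(r) = (-3*2 - 2)**2 = (-6 - 2)**2 = (-8)**2 = 64)
((1 + 6)*6)*P(Z) = ((1 + 6)*6)*64 = (7*6)*64 = 42*64 = 2688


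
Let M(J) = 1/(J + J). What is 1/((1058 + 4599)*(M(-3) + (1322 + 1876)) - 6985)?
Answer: 6/108498949 ≈ 5.5300e-8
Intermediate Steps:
M(J) = 1/(2*J)
1/((1058 + 4599)*(M(-3) + (1322 + 1876)) - 6985) = 1/((1058 + 4599)*((½)/(-3) + (1322 + 1876)) - 6985) = 1/(5657*((½)*(-⅓) + 3198) - 6985) = 1/(5657*(-⅙ + 3198) - 6985) = 1/(5657*(19187/6) - 6985) = 1/(108540859/6 - 6985) = 1/(108498949/6) = 6/108498949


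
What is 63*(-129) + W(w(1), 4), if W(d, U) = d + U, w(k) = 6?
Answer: -8117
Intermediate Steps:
W(d, U) = U + d
63*(-129) + W(w(1), 4) = 63*(-129) + (4 + 6) = -8127 + 10 = -8117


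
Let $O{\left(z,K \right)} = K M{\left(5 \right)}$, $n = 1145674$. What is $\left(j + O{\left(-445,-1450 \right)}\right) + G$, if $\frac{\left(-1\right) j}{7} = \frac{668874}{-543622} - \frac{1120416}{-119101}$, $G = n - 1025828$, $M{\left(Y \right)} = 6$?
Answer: $\frac{3596272257274333}{32372961911} \approx 1.1109 \cdot 10^{5}$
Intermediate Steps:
$O{\left(z,K \right)} = 6 K$ ($O{\left(z,K \right)} = K 6 = 6 K$)
$G = 119846$ ($G = 1145674 - 1025828 = 119846$)
$j = - \frac{1852967285673}{32372961911}$ ($j = - 7 \left(\frac{668874}{-543622} - \frac{1120416}{-119101}\right) = - 7 \left(668874 \left(- \frac{1}{543622}\right) - - \frac{1120416}{119101}\right) = - 7 \left(- \frac{334437}{271811} + \frac{1120416}{119101}\right) = \left(-7\right) \frac{264709612239}{32372961911} = - \frac{1852967285673}{32372961911} \approx -57.238$)
$\left(j + O{\left(-445,-1450 \right)}\right) + G = \left(- \frac{1852967285673}{32372961911} + 6 \left(-1450\right)\right) + 119846 = \left(- \frac{1852967285673}{32372961911} - 8700\right) + 119846 = - \frac{283497735911373}{32372961911} + 119846 = \frac{3596272257274333}{32372961911}$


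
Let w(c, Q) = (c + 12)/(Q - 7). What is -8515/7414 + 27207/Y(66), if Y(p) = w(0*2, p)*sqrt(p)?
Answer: -8515/7414 + 178357*sqrt(66)/88 ≈ 16465.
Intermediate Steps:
w(c, Q) = (12 + c)/(-7 + Q)
Y(p) = 12*sqrt(p)/(-7 + p) (Y(p) = ((12 + 0*2)/(-7 + p))*sqrt(p) = ((12 + 0)/(-7 + p))*sqrt(p) = (12/(-7 + p))*sqrt(p) = 12*sqrt(p)/(-7 + p))
-8515/7414 + 27207/Y(66) = -8515/7414 + 27207/((12*sqrt(66)/(-7 + 66))) = -8515*1/7414 + 27207/((12*sqrt(66)/59)) = -8515/7414 + 27207/((12*sqrt(66)*(1/59))) = -8515/7414 + 27207/((12*sqrt(66)/59)) = -8515/7414 + 27207*(59*sqrt(66)/792) = -8515/7414 + 178357*sqrt(66)/88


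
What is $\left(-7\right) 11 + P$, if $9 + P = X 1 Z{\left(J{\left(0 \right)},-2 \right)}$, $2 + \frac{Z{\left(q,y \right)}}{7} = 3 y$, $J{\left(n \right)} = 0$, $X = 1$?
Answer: $-142$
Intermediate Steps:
$Z{\left(q,y \right)} = -14 + 21 y$ ($Z{\left(q,y \right)} = -14 + 7 \cdot 3 y = -14 + 21 y$)
$P = -65$ ($P = -9 + 1 \cdot 1 \left(-14 + 21 \left(-2\right)\right) = -9 + 1 \left(-14 - 42\right) = -9 + 1 \left(-56\right) = -9 - 56 = -65$)
$\left(-7\right) 11 + P = \left(-7\right) 11 - 65 = -77 - 65 = -142$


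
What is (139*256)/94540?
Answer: 8896/23635 ≈ 0.37639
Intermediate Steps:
(139*256)/94540 = 35584*(1/94540) = 8896/23635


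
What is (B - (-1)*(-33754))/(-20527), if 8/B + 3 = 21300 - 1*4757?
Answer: 139572788/84879145 ≈ 1.6444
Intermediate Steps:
B = 2/4135 (B = 8/(-3 + (21300 - 1*4757)) = 8/(-3 + (21300 - 4757)) = 8/(-3 + 16543) = 8/16540 = 8*(1/16540) = 2/4135 ≈ 0.00048368)
(B - (-1)*(-33754))/(-20527) = (2/4135 - (-1)*(-33754))/(-20527) = (2/4135 - 1*33754)*(-1/20527) = (2/4135 - 33754)*(-1/20527) = -139572788/4135*(-1/20527) = 139572788/84879145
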